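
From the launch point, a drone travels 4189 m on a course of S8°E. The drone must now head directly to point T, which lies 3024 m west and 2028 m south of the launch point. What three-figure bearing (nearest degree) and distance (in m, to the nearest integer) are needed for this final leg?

300°, 4184 m

Leg 1 (S8°E, 4189 m): east 4189 sin 172° = 583.00, north 4189 cos 172° = -4148.23
Current position: (583.00, -4148.23). Target: (-3024, -2028). Remaining: Δeast = -3607.00, Δnorth = 2120.23.
Bearing = atan2(-3607.00, 2120.23) mod 360° = 300.45°; distance = √((-3607.00)² + (2120.23)²) = 4183.994 m.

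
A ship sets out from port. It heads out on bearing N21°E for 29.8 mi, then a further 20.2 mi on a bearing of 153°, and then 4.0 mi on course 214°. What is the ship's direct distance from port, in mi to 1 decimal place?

Leg 1 (N21°E, 29.8 mi): east 29.8 sin 21° = 10.68, north 29.8 cos 21° = 27.82
Leg 2 (153°, 20.2 mi): east 20.2 sin 153° = 9.17, north 20.2 cos 153° = -18.00
Leg 3 (214°, 4.0 mi): east 4.0 sin 214° = -2.24, north 4.0 cos 214° = -3.32
Net: 17.61 east, 6.51 north. Distance = √((17.61)² + (6.51)²) = 18.776 mi.

18.8 mi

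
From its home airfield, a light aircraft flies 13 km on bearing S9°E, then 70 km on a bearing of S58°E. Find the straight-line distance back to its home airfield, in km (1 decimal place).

79.1 km

Leg 1 (S9°E, 13 km): east 13 sin 171° = 2.03, north 13 cos 171° = -12.84
Leg 2 (S58°E, 70 km): east 70 sin 122° = 59.36, north 70 cos 122° = -37.09
Net: 61.40 east, -49.93 north. Distance = √((61.40)² + (-49.93)²) = 79.139 km.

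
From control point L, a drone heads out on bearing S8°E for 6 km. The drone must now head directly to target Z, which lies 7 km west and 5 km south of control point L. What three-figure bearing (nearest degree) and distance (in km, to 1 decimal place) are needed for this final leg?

277°, 7.9 km

Leg 1 (S8°E, 6 km): east 6 sin 172° = 0.84, north 6 cos 172° = -5.94
Current position: (0.84, -5.94). Target: (-7, -5). Remaining: Δeast = -7.84, Δnorth = 0.94.
Bearing = atan2(-7.84, 0.94) mod 360° = 276.85°; distance = √((-7.84)² + (0.94)²) = 7.891 km.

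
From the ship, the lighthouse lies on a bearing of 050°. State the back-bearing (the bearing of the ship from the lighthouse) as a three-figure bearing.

230°

Back-bearing = 050° + 180° = 230°.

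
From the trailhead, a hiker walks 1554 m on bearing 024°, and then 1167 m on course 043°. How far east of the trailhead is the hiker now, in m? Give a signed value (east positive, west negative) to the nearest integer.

Leg 1 (024°, 1554 m): east 1554 sin 24° = 632.07, north 1554 cos 24° = 1419.65
Leg 2 (043°, 1167 m): east 1167 sin 43° = 795.89, north 1167 cos 43° = 853.49
Net east component: 1427.96 m.

1428 m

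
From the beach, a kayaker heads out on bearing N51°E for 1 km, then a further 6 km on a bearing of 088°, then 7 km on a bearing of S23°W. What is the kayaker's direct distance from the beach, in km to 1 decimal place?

6.9 km

Leg 1 (N51°E, 1 km): east 1 sin 51° = 0.78, north 1 cos 51° = 0.63
Leg 2 (088°, 6 km): east 6 sin 88° = 6.00, north 6 cos 88° = 0.21
Leg 3 (S23°W, 7 km): east 7 sin 203° = -2.74, north 7 cos 203° = -6.44
Net: 4.04 east, -5.60 north. Distance = √((4.04)² + (-5.60)²) = 6.908 km.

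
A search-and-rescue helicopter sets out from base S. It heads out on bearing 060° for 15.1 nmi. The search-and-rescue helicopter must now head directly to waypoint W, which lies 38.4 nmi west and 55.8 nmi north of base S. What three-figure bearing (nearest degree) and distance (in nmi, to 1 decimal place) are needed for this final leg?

313°, 70.6 nmi

Leg 1 (060°, 15.1 nmi): east 15.1 sin 60° = 13.08, north 15.1 cos 60° = 7.55
Current position: (13.08, 7.55). Target: (-38.4, 55.8). Remaining: Δeast = -51.48, Δnorth = 48.25.
Bearing = atan2(-51.48, 48.25) mod 360° = 313.15°; distance = √((-51.48)² + (48.25)²) = 70.555 nmi.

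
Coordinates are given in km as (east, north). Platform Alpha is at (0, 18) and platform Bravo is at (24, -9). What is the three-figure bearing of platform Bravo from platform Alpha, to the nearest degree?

Δeast = 24 − 0 = 24.00; Δnorth = -9 − 18 = -27.00.
Bearing = atan2(Δeast, Δnorth) mod 360° = 138.37° ≈ 138°.

138°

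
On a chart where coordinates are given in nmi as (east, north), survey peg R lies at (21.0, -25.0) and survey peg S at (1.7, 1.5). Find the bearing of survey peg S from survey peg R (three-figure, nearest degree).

Δeast = 1.7 − 21.0 = -19.30; Δnorth = 1.5 − -25.0 = 26.50.
Bearing = atan2(Δeast, Δnorth) mod 360° = 323.93° ≈ 324°.

324°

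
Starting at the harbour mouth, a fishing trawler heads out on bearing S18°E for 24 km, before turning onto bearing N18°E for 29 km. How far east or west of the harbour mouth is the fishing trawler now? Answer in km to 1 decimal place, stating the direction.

16.4 km east

Leg 1 (S18°E, 24 km): east 24 sin 162° = 7.42, north 24 cos 162° = -22.83
Leg 2 (N18°E, 29 km): east 29 sin 18° = 8.96, north 29 cos 18° = 27.58
Net east component: 16.38 km.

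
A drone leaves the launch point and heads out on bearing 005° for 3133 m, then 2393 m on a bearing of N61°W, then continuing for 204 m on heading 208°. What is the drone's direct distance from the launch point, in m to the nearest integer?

4526 m

Leg 1 (005°, 3133 m): east 3133 sin 5° = 273.06, north 3133 cos 5° = 3121.08
Leg 2 (N61°W, 2393 m): east 2393 sin 299° = -2092.96, north 2393 cos 299° = 1160.15
Leg 3 (208°, 204 m): east 204 sin 208° = -95.77, north 204 cos 208° = -180.12
Net: -1915.68 east, 4101.11 north. Distance = √((-1915.68)² + (4101.11)²) = 4526.466 m.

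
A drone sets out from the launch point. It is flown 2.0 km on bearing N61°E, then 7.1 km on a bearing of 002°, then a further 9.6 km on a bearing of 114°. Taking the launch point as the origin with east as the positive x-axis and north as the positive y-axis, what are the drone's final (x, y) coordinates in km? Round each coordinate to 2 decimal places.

Leg 1 (N61°E, 2.0 km): east 2.0 sin 61° = 1.75, north 2.0 cos 61° = 0.97
Leg 2 (002°, 7.1 km): east 7.1 sin 2° = 0.25, north 7.1 cos 2° = 7.10
Leg 3 (114°, 9.6 km): east 9.6 sin 114° = 8.77, north 9.6 cos 114° = -3.90
Summing: 10.77 km east, 4.16 km north → (10.77, 4.16).

(10.77, 4.16)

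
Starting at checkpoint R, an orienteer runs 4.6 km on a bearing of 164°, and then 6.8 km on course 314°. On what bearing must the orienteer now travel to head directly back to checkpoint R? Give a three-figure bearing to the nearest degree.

095°

Leg 1 (164°, 4.6 km): east 4.6 sin 164° = 1.27, north 4.6 cos 164° = -4.42
Leg 2 (314°, 6.8 km): east 6.8 sin 314° = -4.89, north 6.8 cos 314° = 4.72
Net displacement: -3.62 east, 0.30 north. Direction back to start is (3.62, -0.30): bearing = atan2(3.62, -0.30) mod 360° = 94.76° ≈ 095°.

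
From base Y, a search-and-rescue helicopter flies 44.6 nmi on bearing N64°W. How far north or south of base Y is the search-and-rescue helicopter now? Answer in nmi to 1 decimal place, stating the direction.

Leg 1 (N64°W, 44.6 nmi): east 44.6 sin 296° = -40.09, north 44.6 cos 296° = 19.55
Net north component: 19.55 nmi.

19.6 nmi north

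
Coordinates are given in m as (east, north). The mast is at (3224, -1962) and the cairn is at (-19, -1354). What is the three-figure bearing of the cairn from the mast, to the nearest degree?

281°

Δeast = -19 − 3224 = -3243.00; Δnorth = -1354 − -1962 = 608.00.
Bearing = atan2(Δeast, Δnorth) mod 360° = 280.62° ≈ 281°.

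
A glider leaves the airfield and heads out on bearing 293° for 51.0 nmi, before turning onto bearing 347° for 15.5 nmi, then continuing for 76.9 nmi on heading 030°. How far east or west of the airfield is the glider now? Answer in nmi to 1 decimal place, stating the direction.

Leg 1 (293°, 51.0 nmi): east 51.0 sin 293° = -46.95, north 51.0 cos 293° = 19.93
Leg 2 (347°, 15.5 nmi): east 15.5 sin 347° = -3.49, north 15.5 cos 347° = 15.10
Leg 3 (030°, 76.9 nmi): east 76.9 sin 30° = 38.45, north 76.9 cos 30° = 66.60
Net east component: -11.98 nmi.

12.0 nmi west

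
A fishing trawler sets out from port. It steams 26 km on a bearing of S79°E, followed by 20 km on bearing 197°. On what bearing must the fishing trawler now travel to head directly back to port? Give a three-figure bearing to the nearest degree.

Leg 1 (S79°E, 26 km): east 26 sin 101° = 25.52, north 26 cos 101° = -4.96
Leg 2 (197°, 20 km): east 20 sin 197° = -5.85, north 20 cos 197° = -19.13
Net displacement: 19.67 east, -24.09 north. Direction back to start is (-19.67, 24.09): bearing = atan2(-19.67, 24.09) mod 360° = 320.76° ≈ 321°.

321°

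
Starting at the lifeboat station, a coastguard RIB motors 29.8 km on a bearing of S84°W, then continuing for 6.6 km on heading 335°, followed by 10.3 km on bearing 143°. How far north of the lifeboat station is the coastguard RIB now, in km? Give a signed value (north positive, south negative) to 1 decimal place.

-5.4 km

Leg 1 (S84°W, 29.8 km): east 29.8 sin 264° = -29.64, north 29.8 cos 264° = -3.11
Leg 2 (335°, 6.6 km): east 6.6 sin 335° = -2.79, north 6.6 cos 335° = 5.98
Leg 3 (143°, 10.3 km): east 10.3 sin 143° = 6.20, north 10.3 cos 143° = -8.23
Net north component: -5.36 km.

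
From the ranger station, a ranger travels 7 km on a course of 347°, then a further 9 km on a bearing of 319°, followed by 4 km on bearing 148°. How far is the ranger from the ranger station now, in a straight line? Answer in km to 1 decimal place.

11.5 km

Leg 1 (347°, 7 km): east 7 sin 347° = -1.57, north 7 cos 347° = 6.82
Leg 2 (319°, 9 km): east 9 sin 319° = -5.90, north 9 cos 319° = 6.79
Leg 3 (148°, 4 km): east 4 sin 148° = 2.12, north 4 cos 148° = -3.39
Net: -5.36 east, 10.22 north. Distance = √((-5.36)² + (10.22)²) = 11.541 km.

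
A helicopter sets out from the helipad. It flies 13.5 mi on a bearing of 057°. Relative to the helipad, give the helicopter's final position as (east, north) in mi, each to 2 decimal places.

Leg 1 (057°, 13.5 mi): east 13.5 sin 57° = 11.32, north 13.5 cos 57° = 7.35
Summing: 11.32 mi east, 7.35 mi north → (11.32, 7.35).

(11.32, 7.35)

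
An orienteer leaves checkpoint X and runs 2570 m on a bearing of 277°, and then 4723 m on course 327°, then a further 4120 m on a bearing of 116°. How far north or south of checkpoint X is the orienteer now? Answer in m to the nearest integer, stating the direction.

Leg 1 (277°, 2570 m): east 2570 sin 277° = -2550.84, north 2570 cos 277° = 313.20
Leg 2 (327°, 4723 m): east 4723 sin 327° = -2572.33, north 4723 cos 327° = 3961.04
Leg 3 (116°, 4120 m): east 4120 sin 116° = 3703.03, north 4120 cos 116° = -1806.09
Net north component: 2468.16 m.

2468 m north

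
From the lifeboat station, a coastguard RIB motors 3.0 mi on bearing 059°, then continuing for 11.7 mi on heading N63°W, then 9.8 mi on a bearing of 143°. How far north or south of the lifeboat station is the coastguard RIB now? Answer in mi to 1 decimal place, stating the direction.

Leg 1 (059°, 3.0 mi): east 3.0 sin 59° = 2.57, north 3.0 cos 59° = 1.55
Leg 2 (N63°W, 11.7 mi): east 11.7 sin 297° = -10.42, north 11.7 cos 297° = 5.31
Leg 3 (143°, 9.8 mi): east 9.8 sin 143° = 5.90, north 9.8 cos 143° = -7.83
Net north component: -0.97 mi.

1.0 mi south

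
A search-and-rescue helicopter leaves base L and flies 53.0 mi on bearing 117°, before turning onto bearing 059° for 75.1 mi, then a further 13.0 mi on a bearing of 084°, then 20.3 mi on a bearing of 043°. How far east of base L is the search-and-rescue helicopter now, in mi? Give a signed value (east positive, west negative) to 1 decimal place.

138.4 mi

Leg 1 (117°, 53.0 mi): east 53.0 sin 117° = 47.22, north 53.0 cos 117° = -24.06
Leg 2 (059°, 75.1 mi): east 75.1 sin 59° = 64.37, north 75.1 cos 59° = 38.68
Leg 3 (084°, 13.0 mi): east 13.0 sin 84° = 12.93, north 13.0 cos 84° = 1.36
Leg 4 (043°, 20.3 mi): east 20.3 sin 43° = 13.84, north 20.3 cos 43° = 14.85
Net east component: 138.37 mi.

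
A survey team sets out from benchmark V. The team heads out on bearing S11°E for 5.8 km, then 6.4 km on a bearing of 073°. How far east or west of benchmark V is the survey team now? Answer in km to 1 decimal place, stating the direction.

Leg 1 (S11°E, 5.8 km): east 5.8 sin 169° = 1.11, north 5.8 cos 169° = -5.69
Leg 2 (073°, 6.4 km): east 6.4 sin 73° = 6.12, north 6.4 cos 73° = 1.87
Net east component: 7.23 km.

7.2 km east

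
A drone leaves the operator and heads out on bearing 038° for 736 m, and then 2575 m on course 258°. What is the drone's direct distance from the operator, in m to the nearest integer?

2066 m

Leg 1 (038°, 736 m): east 736 sin 38° = 453.13, north 736 cos 38° = 579.98
Leg 2 (258°, 2575 m): east 2575 sin 258° = -2518.73, north 2575 cos 258° = -535.37
Net: -2065.60 east, 44.60 north. Distance = √((-2065.60)² + (44.60)²) = 2066.085 m.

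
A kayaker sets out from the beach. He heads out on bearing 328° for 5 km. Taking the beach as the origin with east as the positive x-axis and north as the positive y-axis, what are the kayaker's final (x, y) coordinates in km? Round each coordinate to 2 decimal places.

Leg 1 (328°, 5 km): east 5 sin 328° = -2.65, north 5 cos 328° = 4.24
Summing: -2.65 km east, 4.24 km north → (-2.65, 4.24).

(-2.65, 4.24)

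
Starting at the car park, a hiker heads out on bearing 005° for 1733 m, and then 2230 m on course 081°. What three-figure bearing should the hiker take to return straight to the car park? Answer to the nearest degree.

Leg 1 (005°, 1733 m): east 1733 sin 5° = 151.04, north 1733 cos 5° = 1726.41
Leg 2 (081°, 2230 m): east 2230 sin 81° = 2202.54, north 2230 cos 81° = 348.85
Net displacement: 2353.59 east, 2075.25 north. Direction back to start is (-2353.59, -2075.25): bearing = atan2(-2353.59, -2075.25) mod 360° = 228.60° ≈ 229°.

229°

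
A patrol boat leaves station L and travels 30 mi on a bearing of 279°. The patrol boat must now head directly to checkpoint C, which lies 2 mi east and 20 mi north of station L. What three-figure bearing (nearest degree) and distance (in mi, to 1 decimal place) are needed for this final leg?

064°, 35.1 mi

Leg 1 (279°, 30 mi): east 30 sin 279° = -29.63, north 30 cos 279° = 4.69
Current position: (-29.63, 4.69). Target: (2, 20). Remaining: Δeast = 31.63, Δnorth = 15.31.
Bearing = atan2(31.63, 15.31) mod 360° = 64.18°; distance = √((31.63)² + (15.31)²) = 35.140 mi.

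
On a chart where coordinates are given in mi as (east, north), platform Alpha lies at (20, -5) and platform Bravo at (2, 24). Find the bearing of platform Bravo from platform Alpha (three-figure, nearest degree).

Δeast = 2 − 20 = -18.00; Δnorth = 24 − -5 = 29.00.
Bearing = atan2(Δeast, Δnorth) mod 360° = 328.17° ≈ 328°.

328°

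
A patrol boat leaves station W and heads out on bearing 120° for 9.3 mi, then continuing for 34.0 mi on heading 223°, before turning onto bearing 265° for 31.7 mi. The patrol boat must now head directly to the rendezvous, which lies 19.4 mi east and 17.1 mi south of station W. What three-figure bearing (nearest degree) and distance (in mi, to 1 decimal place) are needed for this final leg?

Leg 1 (120°, 9.3 mi): east 9.3 sin 120° = 8.05, north 9.3 cos 120° = -4.65
Leg 2 (223°, 34.0 mi): east 34.0 sin 223° = -23.19, north 34.0 cos 223° = -24.87
Leg 3 (265°, 31.7 mi): east 31.7 sin 265° = -31.58, north 31.7 cos 265° = -2.76
Current position: (-46.71, -32.28). Target: (19.4, -17.1). Remaining: Δeast = 66.11, Δnorth = 15.18.
Bearing = atan2(66.11, 15.18) mod 360° = 77.07°; distance = √((66.11)² + (15.18)²) = 67.833 mi.

077°, 67.8 mi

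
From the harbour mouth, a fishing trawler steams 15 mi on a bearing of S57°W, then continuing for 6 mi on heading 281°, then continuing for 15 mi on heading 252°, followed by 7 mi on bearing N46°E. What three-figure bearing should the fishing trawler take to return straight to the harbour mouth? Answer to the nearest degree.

076°

Leg 1 (S57°W, 15 mi): east 15 sin 237° = -12.58, north 15 cos 237° = -8.17
Leg 2 (281°, 6 mi): east 6 sin 281° = -5.89, north 6 cos 281° = 1.14
Leg 3 (252°, 15 mi): east 15 sin 252° = -14.27, north 15 cos 252° = -4.64
Leg 4 (N46°E, 7 mi): east 7 sin 46° = 5.04, north 7 cos 46° = 4.86
Net displacement: -27.70 east, -6.80 north. Direction back to start is (27.70, 6.80): bearing = atan2(27.70, 6.80) mod 360° = 76.21° ≈ 076°.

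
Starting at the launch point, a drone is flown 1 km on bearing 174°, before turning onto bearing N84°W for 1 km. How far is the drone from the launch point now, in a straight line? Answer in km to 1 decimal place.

1.3 km

Leg 1 (174°, 1 km): east 1 sin 174° = 0.10, north 1 cos 174° = -0.99
Leg 2 (N84°W, 1 km): east 1 sin 276° = -0.99, north 1 cos 276° = 0.10
Net: -0.89 east, -0.89 north. Distance = √((-0.89)² + (-0.89)²) = 1.259 km.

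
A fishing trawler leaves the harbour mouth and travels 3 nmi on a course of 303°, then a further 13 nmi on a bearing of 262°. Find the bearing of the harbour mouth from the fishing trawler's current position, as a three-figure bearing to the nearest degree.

Leg 1 (303°, 3 nmi): east 3 sin 303° = -2.52, north 3 cos 303° = 1.63
Leg 2 (262°, 13 nmi): east 13 sin 262° = -12.87, north 13 cos 262° = -1.81
Net displacement: -15.39 east, -0.18 north. Direction back to start is (15.39, 0.18): bearing = atan2(15.39, 0.18) mod 360° = 89.35° ≈ 089°.

089°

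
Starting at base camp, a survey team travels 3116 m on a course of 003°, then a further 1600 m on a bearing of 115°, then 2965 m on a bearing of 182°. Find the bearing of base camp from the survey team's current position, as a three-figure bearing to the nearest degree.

Leg 1 (003°, 3116 m): east 3116 sin 3° = 163.08, north 3116 cos 3° = 3111.73
Leg 2 (115°, 1600 m): east 1600 sin 115° = 1450.09, north 1600 cos 115° = -676.19
Leg 3 (182°, 2965 m): east 2965 sin 182° = -103.48, north 2965 cos 182° = -2963.19
Net displacement: 1509.69 east, -527.65 north. Direction back to start is (-1509.69, 527.65): bearing = atan2(-1509.69, 527.65) mod 360° = 289.27° ≈ 289°.

289°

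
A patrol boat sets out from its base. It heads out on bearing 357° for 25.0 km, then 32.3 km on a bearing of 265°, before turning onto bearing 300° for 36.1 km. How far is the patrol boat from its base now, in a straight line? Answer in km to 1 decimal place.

Leg 1 (357°, 25.0 km): east 25.0 sin 357° = -1.31, north 25.0 cos 357° = 24.97
Leg 2 (265°, 32.3 km): east 32.3 sin 265° = -32.18, north 32.3 cos 265° = -2.82
Leg 3 (300°, 36.1 km): east 36.1 sin 300° = -31.26, north 36.1 cos 300° = 18.05
Net: -64.75 east, 40.20 north. Distance = √((-64.75)² + (40.20)²) = 76.214 km.

76.2 km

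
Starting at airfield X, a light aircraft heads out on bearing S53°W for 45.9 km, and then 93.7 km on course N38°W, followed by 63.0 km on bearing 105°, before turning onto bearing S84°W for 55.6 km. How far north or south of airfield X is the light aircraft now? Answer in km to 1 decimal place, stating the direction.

Leg 1 (S53°W, 45.9 km): east 45.9 sin 233° = -36.66, north 45.9 cos 233° = -27.62
Leg 2 (N38°W, 93.7 km): east 93.7 sin 322° = -57.69, north 93.7 cos 322° = 73.84
Leg 3 (105°, 63.0 km): east 63.0 sin 105° = 60.85, north 63.0 cos 105° = -16.31
Leg 4 (S84°W, 55.6 km): east 55.6 sin 264° = -55.30, north 55.6 cos 264° = -5.81
Net north component: 24.10 km.

24.1 km north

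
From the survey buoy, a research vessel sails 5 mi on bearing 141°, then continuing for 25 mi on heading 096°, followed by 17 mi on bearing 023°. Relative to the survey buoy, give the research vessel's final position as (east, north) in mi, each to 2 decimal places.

(34.65, 9.15)

Leg 1 (141°, 5 mi): east 5 sin 141° = 3.15, north 5 cos 141° = -3.89
Leg 2 (096°, 25 mi): east 25 sin 96° = 24.86, north 25 cos 96° = -2.61
Leg 3 (023°, 17 mi): east 17 sin 23° = 6.64, north 17 cos 23° = 15.65
Summing: 34.65 mi east, 9.15 mi north → (34.65, 9.15).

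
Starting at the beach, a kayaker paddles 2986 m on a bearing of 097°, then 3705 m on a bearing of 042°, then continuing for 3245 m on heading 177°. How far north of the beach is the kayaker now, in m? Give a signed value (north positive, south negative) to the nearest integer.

-851 m

Leg 1 (097°, 2986 m): east 2986 sin 97° = 2963.74, north 2986 cos 97° = -363.90
Leg 2 (042°, 3705 m): east 3705 sin 42° = 2479.13, north 3705 cos 42° = 2753.35
Leg 3 (177°, 3245 m): east 3245 sin 177° = 169.83, north 3245 cos 177° = -3240.55
Net north component: -851.10 m.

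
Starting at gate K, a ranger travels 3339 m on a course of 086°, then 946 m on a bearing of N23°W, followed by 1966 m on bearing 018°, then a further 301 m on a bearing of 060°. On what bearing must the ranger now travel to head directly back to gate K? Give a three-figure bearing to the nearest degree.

231°

Leg 1 (086°, 3339 m): east 3339 sin 86° = 3330.87, north 3339 cos 86° = 232.92
Leg 2 (N23°W, 946 m): east 946 sin 337° = -369.63, north 946 cos 337° = 870.80
Leg 3 (018°, 1966 m): east 1966 sin 18° = 607.53, north 1966 cos 18° = 1869.78
Leg 4 (060°, 301 m): east 301 sin 60° = 260.67, north 301 cos 60° = 150.50
Net displacement: 3829.44 east, 3123.99 north. Direction back to start is (-3829.44, -3123.99): bearing = atan2(-3829.44, -3123.99) mod 360° = 230.79° ≈ 231°.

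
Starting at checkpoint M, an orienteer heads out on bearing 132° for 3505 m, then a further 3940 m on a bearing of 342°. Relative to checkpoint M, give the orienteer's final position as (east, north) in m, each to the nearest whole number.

Leg 1 (132°, 3505 m): east 3505 sin 132° = 2604.72, north 3505 cos 132° = -2345.30
Leg 2 (342°, 3940 m): east 3940 sin 342° = -1217.53, north 3940 cos 342° = 3747.16
Summing: 1387.20 m east, 1401.86 m north → (1387, 1402).

(1387, 1402)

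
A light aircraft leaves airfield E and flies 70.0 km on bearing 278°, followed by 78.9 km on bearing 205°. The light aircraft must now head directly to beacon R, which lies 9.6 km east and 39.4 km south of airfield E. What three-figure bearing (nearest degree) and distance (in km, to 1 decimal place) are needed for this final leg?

Leg 1 (278°, 70.0 km): east 70.0 sin 278° = -69.32, north 70.0 cos 278° = 9.74
Leg 2 (205°, 78.9 km): east 78.9 sin 205° = -33.34, north 78.9 cos 205° = -71.51
Current position: (-102.66, -61.77). Target: (9.6, -39.4). Remaining: Δeast = 112.26, Δnorth = 22.37.
Bearing = atan2(112.26, 22.37) mod 360° = 78.73°; distance = √((112.26)² + (22.37)²) = 114.470 km.

079°, 114.5 km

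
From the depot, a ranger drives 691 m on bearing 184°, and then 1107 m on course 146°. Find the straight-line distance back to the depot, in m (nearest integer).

1705 m

Leg 1 (184°, 691 m): east 691 sin 184° = -48.20, north 691 cos 184° = -689.32
Leg 2 (146°, 1107 m): east 1107 sin 146° = 619.03, north 1107 cos 146° = -917.74
Net: 570.82 east, -1607.06 north. Distance = √((570.82)² + (-1607.06)²) = 1705.429 m.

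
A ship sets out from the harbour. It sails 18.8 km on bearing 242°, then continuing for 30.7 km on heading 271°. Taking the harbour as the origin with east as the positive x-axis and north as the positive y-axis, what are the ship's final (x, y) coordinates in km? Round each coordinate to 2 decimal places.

(-47.29, -8.29)

Leg 1 (242°, 18.8 km): east 18.8 sin 242° = -16.60, north 18.8 cos 242° = -8.83
Leg 2 (271°, 30.7 km): east 30.7 sin 271° = -30.70, north 30.7 cos 271° = 0.54
Summing: -47.29 km east, -8.29 km north → (-47.29, -8.29).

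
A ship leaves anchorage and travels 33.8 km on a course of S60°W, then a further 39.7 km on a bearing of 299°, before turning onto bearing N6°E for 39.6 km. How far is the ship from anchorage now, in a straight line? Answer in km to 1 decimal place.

Leg 1 (S60°W, 33.8 km): east 33.8 sin 240° = -29.27, north 33.8 cos 240° = -16.90
Leg 2 (299°, 39.7 km): east 39.7 sin 299° = -34.72, north 39.7 cos 299° = 19.25
Leg 3 (N6°E, 39.6 km): east 39.6 sin 6° = 4.14, north 39.6 cos 6° = 39.38
Net: -59.85 east, 41.73 north. Distance = √((-59.85)² + (41.73)²) = 72.966 km.

73.0 km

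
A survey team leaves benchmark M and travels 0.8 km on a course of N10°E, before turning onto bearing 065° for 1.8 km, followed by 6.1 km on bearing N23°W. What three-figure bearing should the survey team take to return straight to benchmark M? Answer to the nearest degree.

Leg 1 (N10°E, 0.8 km): east 0.8 sin 10° = 0.14, north 0.8 cos 10° = 0.79
Leg 2 (065°, 1.8 km): east 1.8 sin 65° = 1.63, north 1.8 cos 65° = 0.76
Leg 3 (N23°W, 6.1 km): east 6.1 sin 337° = -2.38, north 6.1 cos 337° = 5.62
Net displacement: -0.61 east, 7.16 north. Direction back to start is (0.61, -7.16): bearing = atan2(0.61, -7.16) mod 360° = 175.11° ≈ 175°.

175°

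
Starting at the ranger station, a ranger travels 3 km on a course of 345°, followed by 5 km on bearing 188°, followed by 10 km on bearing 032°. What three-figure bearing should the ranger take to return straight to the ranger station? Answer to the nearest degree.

211°

Leg 1 (345°, 3 km): east 3 sin 345° = -0.78, north 3 cos 345° = 2.90
Leg 2 (188°, 5 km): east 5 sin 188° = -0.70, north 5 cos 188° = -4.95
Leg 3 (032°, 10 km): east 10 sin 32° = 5.30, north 10 cos 32° = 8.48
Net displacement: 3.83 east, 6.43 north. Direction back to start is (-3.83, -6.43): bearing = atan2(-3.83, -6.43) mod 360° = 210.77° ≈ 211°.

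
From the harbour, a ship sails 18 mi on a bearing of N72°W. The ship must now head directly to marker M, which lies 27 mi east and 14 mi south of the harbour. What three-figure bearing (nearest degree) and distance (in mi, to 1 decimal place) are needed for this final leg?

Leg 1 (N72°W, 18 mi): east 18 sin 288° = -17.12, north 18 cos 288° = 5.56
Current position: (-17.12, 5.56). Target: (27, -14). Remaining: Δeast = 44.12, Δnorth = -19.56.
Bearing = atan2(44.12, -19.56) mod 360° = 113.91°; distance = √((44.12)² + (-19.56)²) = 48.261 mi.

114°, 48.3 mi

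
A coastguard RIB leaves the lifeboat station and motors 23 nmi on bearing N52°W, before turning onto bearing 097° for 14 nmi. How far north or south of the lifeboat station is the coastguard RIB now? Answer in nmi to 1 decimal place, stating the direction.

12.5 nmi north

Leg 1 (N52°W, 23 nmi): east 23 sin 308° = -18.12, north 23 cos 308° = 14.16
Leg 2 (097°, 14 nmi): east 14 sin 97° = 13.90, north 14 cos 97° = -1.71
Net north component: 12.45 nmi.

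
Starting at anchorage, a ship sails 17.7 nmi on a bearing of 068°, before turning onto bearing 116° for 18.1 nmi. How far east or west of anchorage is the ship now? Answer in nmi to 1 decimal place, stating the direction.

Leg 1 (068°, 17.7 nmi): east 17.7 sin 68° = 16.41, north 17.7 cos 68° = 6.63
Leg 2 (116°, 18.1 nmi): east 18.1 sin 116° = 16.27, north 18.1 cos 116° = -7.93
Net east component: 32.68 nmi.

32.7 nmi east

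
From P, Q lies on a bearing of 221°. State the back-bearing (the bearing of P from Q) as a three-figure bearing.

041°

Back-bearing = 221° − 180° = 041°.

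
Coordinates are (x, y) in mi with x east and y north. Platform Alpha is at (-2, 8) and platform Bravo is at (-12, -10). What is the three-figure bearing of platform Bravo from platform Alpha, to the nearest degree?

209°

Δeast = -12 − -2 = -10.00; Δnorth = -10 − 8 = -18.00.
Bearing = atan2(Δeast, Δnorth) mod 360° = 209.05° ≈ 209°.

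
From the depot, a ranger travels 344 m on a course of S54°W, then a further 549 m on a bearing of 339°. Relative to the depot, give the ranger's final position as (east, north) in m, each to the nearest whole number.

Leg 1 (S54°W, 344 m): east 344 sin 234° = -278.30, north 344 cos 234° = -202.20
Leg 2 (339°, 549 m): east 549 sin 339° = -196.74, north 549 cos 339° = 512.54
Summing: -475.05 m east, 310.34 m north → (-475, 310).

(-475, 310)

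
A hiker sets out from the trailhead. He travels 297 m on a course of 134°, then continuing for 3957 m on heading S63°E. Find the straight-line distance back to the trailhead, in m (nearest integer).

4242 m

Leg 1 (134°, 297 m): east 297 sin 134° = 213.64, north 297 cos 134° = -206.31
Leg 2 (S63°E, 3957 m): east 3957 sin 117° = 3525.71, north 3957 cos 117° = -1796.44
Net: 3739.36 east, -2002.75 north. Distance = √((3739.36)² + (-2002.75)²) = 4241.911 m.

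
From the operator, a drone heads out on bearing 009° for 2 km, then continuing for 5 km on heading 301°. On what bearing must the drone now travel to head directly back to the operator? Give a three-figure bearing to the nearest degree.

Leg 1 (009°, 2 km): east 2 sin 9° = 0.31, north 2 cos 9° = 1.98
Leg 2 (301°, 5 km): east 5 sin 301° = -4.29, north 5 cos 301° = 2.58
Net displacement: -3.97 east, 4.55 north. Direction back to start is (3.97, -4.55): bearing = atan2(3.97, -4.55) mod 360° = 138.88° ≈ 139°.

139°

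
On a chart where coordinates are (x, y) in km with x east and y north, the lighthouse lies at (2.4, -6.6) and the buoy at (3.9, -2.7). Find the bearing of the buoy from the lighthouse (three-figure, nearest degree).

021°

Δeast = 3.9 − 2.4 = 1.50; Δnorth = -2.7 − -6.6 = 3.90.
Bearing = atan2(Δeast, Δnorth) mod 360° = 21.04° ≈ 021°.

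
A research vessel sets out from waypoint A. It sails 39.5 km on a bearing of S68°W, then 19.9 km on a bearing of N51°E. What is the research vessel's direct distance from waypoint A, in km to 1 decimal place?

Leg 1 (S68°W, 39.5 km): east 39.5 sin 248° = -36.62, north 39.5 cos 248° = -14.80
Leg 2 (N51°E, 19.9 km): east 19.9 sin 51° = 15.47, north 19.9 cos 51° = 12.52
Net: -21.16 east, -2.27 north. Distance = √((-21.16)² + (-2.27)²) = 21.280 km.

21.3 km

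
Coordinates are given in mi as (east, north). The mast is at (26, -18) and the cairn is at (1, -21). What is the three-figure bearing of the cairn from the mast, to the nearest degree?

Δeast = 1 − 26 = -25.00; Δnorth = -21 − -18 = -3.00.
Bearing = atan2(Δeast, Δnorth) mod 360° = 263.16° ≈ 263°.

263°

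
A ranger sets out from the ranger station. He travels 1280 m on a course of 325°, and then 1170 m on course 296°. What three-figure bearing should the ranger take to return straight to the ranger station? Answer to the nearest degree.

131°

Leg 1 (325°, 1280 m): east 1280 sin 325° = -734.18, north 1280 cos 325° = 1048.51
Leg 2 (296°, 1170 m): east 1170 sin 296° = -1051.59, north 1170 cos 296° = 512.89
Net displacement: -1785.77 east, 1561.41 north. Direction back to start is (1785.77, -1561.41): bearing = atan2(1785.77, -1561.41) mod 360° = 131.17° ≈ 131°.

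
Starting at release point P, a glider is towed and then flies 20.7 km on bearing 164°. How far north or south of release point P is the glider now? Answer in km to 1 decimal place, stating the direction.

Leg 1 (164°, 20.7 km): east 20.7 sin 164° = 5.71, north 20.7 cos 164° = -19.90
Net north component: -19.90 km.

19.9 km south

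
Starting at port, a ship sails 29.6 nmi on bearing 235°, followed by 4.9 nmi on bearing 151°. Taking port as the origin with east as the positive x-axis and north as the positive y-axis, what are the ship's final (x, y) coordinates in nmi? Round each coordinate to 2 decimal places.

Leg 1 (235°, 29.6 nmi): east 29.6 sin 235° = -24.25, north 29.6 cos 235° = -16.98
Leg 2 (151°, 4.9 nmi): east 4.9 sin 151° = 2.38, north 4.9 cos 151° = -4.29
Summing: -21.87 nmi east, -21.26 nmi north → (-21.87, -21.26).

(-21.87, -21.26)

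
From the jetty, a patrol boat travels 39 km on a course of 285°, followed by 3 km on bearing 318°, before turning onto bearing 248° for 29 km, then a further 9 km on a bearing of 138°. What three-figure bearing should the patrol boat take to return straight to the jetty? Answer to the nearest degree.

085°

Leg 1 (285°, 39 km): east 39 sin 285° = -37.67, north 39 cos 285° = 10.09
Leg 2 (318°, 3 km): east 3 sin 318° = -2.01, north 3 cos 318° = 2.23
Leg 3 (248°, 29 km): east 29 sin 248° = -26.89, north 29 cos 248° = -10.86
Leg 4 (138°, 9 km): east 9 sin 138° = 6.02, north 9 cos 138° = -6.69
Net displacement: -60.54 east, -5.23 north. Direction back to start is (60.54, 5.23): bearing = atan2(60.54, 5.23) mod 360° = 85.06° ≈ 085°.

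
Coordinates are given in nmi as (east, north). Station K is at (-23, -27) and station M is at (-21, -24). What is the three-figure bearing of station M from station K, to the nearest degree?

Δeast = -21 − -23 = 2.00; Δnorth = -24 − -27 = 3.00.
Bearing = atan2(Δeast, Δnorth) mod 360° = 33.69° ≈ 034°.

034°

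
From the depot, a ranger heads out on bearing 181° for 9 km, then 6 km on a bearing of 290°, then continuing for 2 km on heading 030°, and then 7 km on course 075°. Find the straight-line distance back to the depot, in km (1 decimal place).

Leg 1 (181°, 9 km): east 9 sin 181° = -0.16, north 9 cos 181° = -9.00
Leg 2 (290°, 6 km): east 6 sin 290° = -5.64, north 6 cos 290° = 2.05
Leg 3 (030°, 2 km): east 2 sin 30° = 1.00, north 2 cos 30° = 1.73
Leg 4 (075°, 7 km): east 7 sin 75° = 6.76, north 7 cos 75° = 1.81
Net: 1.97 east, -3.40 north. Distance = √((1.97)² + (-3.40)²) = 3.930 km.

3.9 km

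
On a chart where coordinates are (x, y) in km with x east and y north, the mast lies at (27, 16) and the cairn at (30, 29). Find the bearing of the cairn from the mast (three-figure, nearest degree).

Δeast = 30 − 27 = 3.00; Δnorth = 29 − 16 = 13.00.
Bearing = atan2(Δeast, Δnorth) mod 360° = 12.99° ≈ 013°.

013°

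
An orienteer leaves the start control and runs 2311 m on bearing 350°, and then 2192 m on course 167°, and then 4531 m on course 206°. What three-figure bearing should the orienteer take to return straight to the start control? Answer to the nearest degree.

026°

Leg 1 (350°, 2311 m): east 2311 sin 350° = -401.30, north 2311 cos 350° = 2275.89
Leg 2 (167°, 2192 m): east 2192 sin 167° = 493.09, north 2192 cos 167° = -2135.82
Leg 3 (206°, 4531 m): east 4531 sin 206° = -1986.26, north 4531 cos 206° = -4072.44
Net displacement: -1894.47 east, -3932.36 north. Direction back to start is (1894.47, 3932.36): bearing = atan2(1894.47, 3932.36) mod 360° = 25.72° ≈ 026°.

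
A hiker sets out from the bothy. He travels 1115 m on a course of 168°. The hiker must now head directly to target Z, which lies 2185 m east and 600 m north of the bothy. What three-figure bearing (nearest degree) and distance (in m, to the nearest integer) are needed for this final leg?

049°, 2583 m

Leg 1 (168°, 1115 m): east 1115 sin 168° = 231.82, north 1115 cos 168° = -1090.63
Current position: (231.82, -1090.63). Target: (2185, 600). Remaining: Δeast = 1953.18, Δnorth = 1690.63.
Bearing = atan2(1953.18, 1690.63) mod 360° = 49.12°; distance = √((1953.18)² + (1690.63)²) = 2583.244 m.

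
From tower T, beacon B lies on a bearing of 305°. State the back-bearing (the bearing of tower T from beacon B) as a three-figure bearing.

125°

Back-bearing = 305° − 180° = 125°.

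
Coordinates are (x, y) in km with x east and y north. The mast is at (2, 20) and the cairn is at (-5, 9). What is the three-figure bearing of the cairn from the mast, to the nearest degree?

Δeast = -5 − 2 = -7.00; Δnorth = 9 − 20 = -11.00.
Bearing = atan2(Δeast, Δnorth) mod 360° = 212.47° ≈ 212°.

212°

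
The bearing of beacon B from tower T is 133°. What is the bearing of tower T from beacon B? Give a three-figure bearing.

Back-bearing = 133° + 180° = 313°.

313°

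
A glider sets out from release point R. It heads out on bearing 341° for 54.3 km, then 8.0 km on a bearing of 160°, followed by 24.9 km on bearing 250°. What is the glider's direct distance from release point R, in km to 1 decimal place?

52.1 km

Leg 1 (341°, 54.3 km): east 54.3 sin 341° = -17.68, north 54.3 cos 341° = 51.34
Leg 2 (160°, 8.0 km): east 8.0 sin 160° = 2.74, north 8.0 cos 160° = -7.52
Leg 3 (250°, 24.9 km): east 24.9 sin 250° = -23.40, north 24.9 cos 250° = -8.52
Net: -38.34 east, 35.31 north. Distance = √((-38.34)² + (35.31)²) = 52.121 km.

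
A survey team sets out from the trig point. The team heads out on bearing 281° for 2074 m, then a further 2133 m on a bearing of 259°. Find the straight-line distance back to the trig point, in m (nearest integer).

4130 m

Leg 1 (281°, 2074 m): east 2074 sin 281° = -2035.89, north 2074 cos 281° = 395.74
Leg 2 (259°, 2133 m): east 2133 sin 259° = -2093.81, north 2133 cos 259° = -407.00
Net: -4129.71 east, -11.26 north. Distance = √((-4129.71)² + (-11.26)²) = 4129.721 m.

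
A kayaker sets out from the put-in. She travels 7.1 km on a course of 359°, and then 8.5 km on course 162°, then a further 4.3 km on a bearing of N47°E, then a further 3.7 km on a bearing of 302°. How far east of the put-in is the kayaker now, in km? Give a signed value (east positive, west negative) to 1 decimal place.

Leg 1 (359°, 7.1 km): east 7.1 sin 359° = -0.12, north 7.1 cos 359° = 7.10
Leg 2 (162°, 8.5 km): east 8.5 sin 162° = 2.63, north 8.5 cos 162° = -8.08
Leg 3 (N47°E, 4.3 km): east 4.3 sin 47° = 3.14, north 4.3 cos 47° = 2.93
Leg 4 (302°, 3.7 km): east 3.7 sin 302° = -3.14, north 3.7 cos 302° = 1.96
Net east component: 2.51 km.

2.5 km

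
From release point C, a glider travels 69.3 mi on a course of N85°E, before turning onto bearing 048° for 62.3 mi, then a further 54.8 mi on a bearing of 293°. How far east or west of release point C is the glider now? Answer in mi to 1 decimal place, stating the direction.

Leg 1 (N85°E, 69.3 mi): east 69.3 sin 85° = 69.04, north 69.3 cos 85° = 6.04
Leg 2 (048°, 62.3 mi): east 62.3 sin 48° = 46.30, north 62.3 cos 48° = 41.69
Leg 3 (293°, 54.8 mi): east 54.8 sin 293° = -50.44, north 54.8 cos 293° = 21.41
Net east component: 64.89 mi.

64.9 mi east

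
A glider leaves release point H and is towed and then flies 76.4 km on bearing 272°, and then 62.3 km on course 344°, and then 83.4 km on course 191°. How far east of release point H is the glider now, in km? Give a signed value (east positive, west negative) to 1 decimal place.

-109.4 km

Leg 1 (272°, 76.4 km): east 76.4 sin 272° = -76.35, north 76.4 cos 272° = 2.67
Leg 2 (344°, 62.3 km): east 62.3 sin 344° = -17.17, north 62.3 cos 344° = 59.89
Leg 3 (191°, 83.4 km): east 83.4 sin 191° = -15.91, north 83.4 cos 191° = -81.87
Net east component: -109.44 km.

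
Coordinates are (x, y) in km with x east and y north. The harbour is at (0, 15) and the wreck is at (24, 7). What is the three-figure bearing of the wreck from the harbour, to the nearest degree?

Δeast = 24 − 0 = 24.00; Δnorth = 7 − 15 = -8.00.
Bearing = atan2(Δeast, Δnorth) mod 360° = 108.43° ≈ 108°.

108°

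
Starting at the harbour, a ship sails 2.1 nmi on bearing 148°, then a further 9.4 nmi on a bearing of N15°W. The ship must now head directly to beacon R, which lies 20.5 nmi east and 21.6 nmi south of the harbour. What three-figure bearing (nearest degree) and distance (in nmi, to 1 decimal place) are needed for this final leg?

Leg 1 (148°, 2.1 nmi): east 2.1 sin 148° = 1.11, north 2.1 cos 148° = -1.78
Leg 2 (N15°W, 9.4 nmi): east 9.4 sin 345° = -2.43, north 9.4 cos 345° = 9.08
Current position: (-1.32, 7.30). Target: (20.5, -21.6). Remaining: Δeast = 21.82, Δnorth = -28.90.
Bearing = atan2(21.82, -28.90) mod 360° = 142.95°; distance = √((21.82)² + (-28.90)²) = 36.211 nmi.

143°, 36.2 nmi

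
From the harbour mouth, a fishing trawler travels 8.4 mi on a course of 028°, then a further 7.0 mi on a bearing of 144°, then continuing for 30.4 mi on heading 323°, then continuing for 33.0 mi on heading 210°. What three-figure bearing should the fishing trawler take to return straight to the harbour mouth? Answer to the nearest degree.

085°

Leg 1 (028°, 8.4 mi): east 8.4 sin 28° = 3.94, north 8.4 cos 28° = 7.42
Leg 2 (144°, 7.0 mi): east 7.0 sin 144° = 4.11, north 7.0 cos 144° = -5.66
Leg 3 (323°, 30.4 mi): east 30.4 sin 323° = -18.30, north 30.4 cos 323° = 24.28
Leg 4 (210°, 33.0 mi): east 33.0 sin 210° = -16.50, north 33.0 cos 210° = -28.58
Net displacement: -26.74 east, -2.55 north. Direction back to start is (26.74, 2.55): bearing = atan2(26.74, 2.55) mod 360° = 84.56° ≈ 085°.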